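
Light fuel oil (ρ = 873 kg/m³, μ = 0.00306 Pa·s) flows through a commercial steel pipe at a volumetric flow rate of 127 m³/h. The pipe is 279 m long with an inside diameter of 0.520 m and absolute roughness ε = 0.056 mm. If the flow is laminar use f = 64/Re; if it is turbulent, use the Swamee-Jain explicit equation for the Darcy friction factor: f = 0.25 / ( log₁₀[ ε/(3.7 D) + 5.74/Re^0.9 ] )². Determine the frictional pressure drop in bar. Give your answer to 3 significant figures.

Q = 127 m³/h = 127/3600 = 0.03528 m³/s.
Cross-sectional area A = πD²/4 = π(0.52)²/4 = 0.2124 m²; mean velocity V = Q/A = 0.03528/0.2124 = 0.1661 m/s.
Reynolds number Re = ρVD/μ = 873 · 0.1661 · 0.52 / 0.00306 = 2.464e+04.
Re > 4000 → turbulent. Relative roughness ε/D = 5.6e-05/0.52 = 0.000108. Swamee-Jain: f = 0.25/(log₁₀[0.000108/3.7 + 5.74/2.464e+04^0.9])² = 0.25/(log₁₀[2.91e-05 + 0.00064])² = 0.25/(-3.174)² = 0.02481.
Darcy-Weisbach: ΔP = f(L/D)(ρV²/2) = 0.02481·(279/0.52)·(873·0.1661²/2) = 0.02481·536.5·12.04 = 160.3 Pa.
ΔP = 160.3 Pa = 0.00160 bar.

ΔP ≈ 0.00160 bar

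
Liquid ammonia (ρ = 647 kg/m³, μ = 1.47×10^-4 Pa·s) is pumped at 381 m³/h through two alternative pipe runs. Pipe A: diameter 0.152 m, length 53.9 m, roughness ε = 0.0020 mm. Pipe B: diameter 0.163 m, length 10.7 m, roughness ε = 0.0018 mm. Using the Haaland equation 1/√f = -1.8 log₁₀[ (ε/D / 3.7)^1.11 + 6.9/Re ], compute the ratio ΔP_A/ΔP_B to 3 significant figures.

Pipe A: V = Q/A = 0.1058/0.01815 = 5.832 m/s; Re = 3.902e+06; ε/D = 1.32e-05; Haaland → f = 0.009932; ΔP_A = f(L/D)(ρV²/2) = 3.876e+04 Pa.
Pipe B: V = Q/A = 0.1058/0.02087 = 5.072 m/s; Re = 3.639e+06; ε/D = 1.1e-05; Haaland → f = 0.009914; ΔP_B = f(L/D)(ρV²/2) = 5415 Pa.
ΔP_A/ΔP_B = 3.876e+04/5415 = 7.16.

ΔP_A/ΔP_B ≈ 7.16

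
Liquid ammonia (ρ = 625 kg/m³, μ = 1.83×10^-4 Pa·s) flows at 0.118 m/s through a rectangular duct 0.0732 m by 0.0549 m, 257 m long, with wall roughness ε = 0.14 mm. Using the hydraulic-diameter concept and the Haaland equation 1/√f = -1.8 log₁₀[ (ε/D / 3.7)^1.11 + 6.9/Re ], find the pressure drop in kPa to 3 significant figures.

Hydraulic diameter D_h = 4A/P = 4·(0.0732·0.0549)/(2·(0.0732+0.0549)) = 0.01607/0.2562 = 0.06274 m.
Re = ρVD_h/μ = 625·0.118·0.06274/0.000183 = 2.529e+04.
ε/D_h = 0.00014/0.06274 = 0.00223; Haaland gives 1/√f = -1.8 log₁₀[0.000267+0.000273] = 5.882, so f = 0.0289.
ΔP = f(L/D_h)(ρV²/2) = 0.0289·257/0.06274·4.351 = 515.1 Pa.
ΔP = 0.515 kPa.

ΔP ≈ 0.515 kPa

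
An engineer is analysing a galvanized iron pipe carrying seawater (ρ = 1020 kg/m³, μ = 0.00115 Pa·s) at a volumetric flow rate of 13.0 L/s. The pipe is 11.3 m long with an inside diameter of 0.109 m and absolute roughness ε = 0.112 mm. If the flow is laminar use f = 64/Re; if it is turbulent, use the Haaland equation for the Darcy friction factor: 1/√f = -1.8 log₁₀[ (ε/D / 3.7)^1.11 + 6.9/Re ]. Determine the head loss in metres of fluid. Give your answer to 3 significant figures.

Q = 13.0 L/s = 13.0/1000 = 0.013 m³/s.
Cross-sectional area A = πD²/4 = π(0.109)²/4 = 0.009331 m²; mean velocity V = Q/A = 0.013/0.009331 = 1.393 m/s.
Reynolds number Re = ρVD/μ = 1020 · 1.393 · 0.109 / 0.00115 = 1.347e+05.
Re > 4000 → turbulent. Relative roughness ε/D = 0.000112/0.109 = 0.00103. Haaland: 1/√f = -1.8 log₁₀[(0.00103/3.7)^1.11 + 6.9/1.347e+05] = -1.8 log₁₀[0.000113 + 5.12e-05] = 6.813, so f = 0.02154.
Darcy-Weisbach: ΔP = f(L/D)(ρV²/2) = 0.02154·(11.3/0.109)·(1020·1.393²/2) = 0.02154·103.7·989.9 = 2211 Pa.
Head loss h_f = ΔP/(ρg) = 2211/(1020·9.81) = 0.221 m.

h_f ≈ 0.221 m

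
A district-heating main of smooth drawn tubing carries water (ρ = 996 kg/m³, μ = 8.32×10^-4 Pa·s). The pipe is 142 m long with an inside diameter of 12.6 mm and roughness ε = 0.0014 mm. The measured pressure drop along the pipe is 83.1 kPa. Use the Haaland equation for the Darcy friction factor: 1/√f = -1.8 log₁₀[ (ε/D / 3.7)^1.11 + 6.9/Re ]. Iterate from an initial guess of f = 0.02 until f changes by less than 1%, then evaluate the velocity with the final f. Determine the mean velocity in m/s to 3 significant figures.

V ≈ 0.696 m/s

Rearranging Darcy-Weisbach: V = √(2·ΔP·D/(f·L·ρ)). With ε/D = 1.4e-06/0.0126 = 0.000111, iterate starting from f = 0.02:
  f = 0.02 → V = √(2·8.31e+04·0.0126/(0.02·142·996)) = 0.8604 m/s; Re = ρVD/μ = 1.298e+04; f → 0.02892
  f = 0.02892 → V = 0.7155 m/s; Re = 1.079e+04; f → 0.03037
  f = 0.03037 → V = 0.6982 m/s; Re = 1.053e+04; f → 0.03057
Converged (Δf/f < 1%). With the final f = 0.03057: V = √(2·8.31e+04·0.0126/(0.03057·142·996)) = 0.6959 m/s.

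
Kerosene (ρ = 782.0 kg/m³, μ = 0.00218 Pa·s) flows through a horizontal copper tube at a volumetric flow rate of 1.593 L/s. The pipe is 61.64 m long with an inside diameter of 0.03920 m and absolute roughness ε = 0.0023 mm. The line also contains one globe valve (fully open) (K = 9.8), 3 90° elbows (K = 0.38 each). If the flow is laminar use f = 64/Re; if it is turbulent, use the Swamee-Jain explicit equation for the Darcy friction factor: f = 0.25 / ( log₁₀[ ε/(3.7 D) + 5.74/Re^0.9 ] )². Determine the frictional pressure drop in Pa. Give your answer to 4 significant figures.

Q = 1.593 L/s = 1.593/1000 = 0.001593 m³/s.
Cross-sectional area A = πD²/4 = π(0.0392)²/4 = 0.001207 m²; mean velocity V = Q/A = 0.001593/0.001207 = 1.32 m/s.
Reynolds number Re = ρVD/μ = 782 · 1.32 · 0.0392 / 0.00218 = 1.856e+04.
Re > 4000 → turbulent. Relative roughness ε/D = 2.3e-06/0.0392 = 5.87e-05. Swamee-Jain: f = 0.25/(log₁₀[5.87e-05/3.7 + 5.74/1.856e+04^0.9])² = 0.25/(log₁₀[1.59e-05 + 0.000826])² = 0.25/(-3.075)² = 0.02645.
Total minor-loss coefficient ΣK = 1·9.8 + 3·0.38 = 10.9.
ΔP = [f·L/D + ΣK]·(ρV²/2) = [0.02645·61.64/0.0392 + 10.9]·(782·1.32²/2) = [41.59 + 10.9]·681.2 = 3.578e+04 Pa.

ΔP ≈ 35780 Pa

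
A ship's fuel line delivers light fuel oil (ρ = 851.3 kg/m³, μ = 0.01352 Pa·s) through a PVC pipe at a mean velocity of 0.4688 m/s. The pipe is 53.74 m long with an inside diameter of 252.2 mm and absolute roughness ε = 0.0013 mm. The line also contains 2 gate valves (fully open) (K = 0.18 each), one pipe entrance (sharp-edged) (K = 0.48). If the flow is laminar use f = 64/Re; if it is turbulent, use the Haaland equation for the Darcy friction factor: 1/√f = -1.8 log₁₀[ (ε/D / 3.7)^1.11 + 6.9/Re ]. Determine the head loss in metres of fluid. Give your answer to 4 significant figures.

Reynolds number Re = ρVD/μ = 851.3 · 0.4688 · 0.2522 / 0.0135 = 7445.
Re > 4000 → turbulent. Relative roughness ε/D = 1.3e-06/0.2522 = 5.15e-06. Haaland: 1/√f = -1.8 log₁₀[(5.15e-06/3.7)^1.11 + 6.9/7445] = -1.8 log₁₀[3.16e-07 + 0.000927] = 5.459, so f = 0.03355.
Total minor-loss coefficient ΣK = 2·0.18 + 1·0.48 = 0.84.
ΔP = [f·L/D + ΣK]·(ρV²/2) = [0.03355·53.74/0.2522 + 0.84]·(851.3·0.4688²/2) = [7.15 + 0.84]·93.55 = 747.4 Pa.
Head loss h_f = ΔP/(ρg) = 747.4/(851.3·9.81) = 0.08950 m.

h_f ≈ 0.08950 m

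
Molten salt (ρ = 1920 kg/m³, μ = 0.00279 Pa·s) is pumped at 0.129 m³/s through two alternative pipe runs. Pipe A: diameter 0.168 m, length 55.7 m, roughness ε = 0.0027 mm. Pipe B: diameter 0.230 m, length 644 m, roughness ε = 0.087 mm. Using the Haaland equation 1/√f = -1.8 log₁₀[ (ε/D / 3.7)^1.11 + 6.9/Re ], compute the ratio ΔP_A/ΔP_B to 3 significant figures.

ΔP_A/ΔP_B ≈ 0.313

Pipe A: V = Q/A = 0.129/0.02217 = 5.819 m/s; Re = 6.728e+05; ε/D = 1.61e-05; Haaland → f = 0.01263; ΔP_A = f(L/D)(ρV²/2) = 1.361e+05 Pa.
Pipe B: V = Q/A = 0.129/0.04155 = 3.105 m/s; Re = 4.914e+05; ε/D = 0.000378; Haaland → f = 0.01677; ΔP_B = f(L/D)(ρV²/2) = 4.345e+05 Pa.
ΔP_A/ΔP_B = 1.361e+05/4.345e+05 = 0.313.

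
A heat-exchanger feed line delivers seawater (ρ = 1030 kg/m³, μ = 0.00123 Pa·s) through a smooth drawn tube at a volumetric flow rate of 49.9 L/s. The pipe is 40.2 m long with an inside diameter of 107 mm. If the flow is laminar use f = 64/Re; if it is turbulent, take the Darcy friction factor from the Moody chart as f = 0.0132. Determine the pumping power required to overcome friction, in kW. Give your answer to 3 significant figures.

P ≈ 3.92 kW

Q = 49.9 L/s = 49.9/1000 = 0.0499 m³/s.
Cross-sectional area A = πD²/4 = π(0.107)²/4 = 0.008992 m²; mean velocity V = Q/A = 0.0499/0.008992 = 5.549 m/s.
Reynolds number Re = ρVD/μ = 1030 · 5.549 · 0.107 / 0.00123 = 4.972e+05.
Re > 4000 → turbulent; use the Moody-chart value f = 0.0132.
Darcy-Weisbach: ΔP = f(L/D)(ρV²/2) = 0.0132·(40.2/0.107)·(1030·5.549²/2) = 0.0132·375.7·1.586e+04 = 7.865e+04 Pa.
Pumping power P = QΔP = 0.0499·7.865e+04 = 3925 W = 3.92 kW.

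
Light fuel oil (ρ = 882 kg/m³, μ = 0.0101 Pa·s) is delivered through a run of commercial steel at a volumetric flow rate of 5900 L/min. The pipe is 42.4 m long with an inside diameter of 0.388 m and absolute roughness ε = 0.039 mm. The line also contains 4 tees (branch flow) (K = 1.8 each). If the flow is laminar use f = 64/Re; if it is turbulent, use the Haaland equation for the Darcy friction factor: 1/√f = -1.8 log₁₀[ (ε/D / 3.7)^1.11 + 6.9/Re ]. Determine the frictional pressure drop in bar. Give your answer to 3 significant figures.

ΔP ≈ 0.0299 bar

Q = 5900 L/min = 5900/60000 = 0.09833 m³/s.
Cross-sectional area A = πD²/4 = π(0.388)²/4 = 0.1182 m²; mean velocity V = Q/A = 0.09833/0.1182 = 0.8317 m/s.
Reynolds number Re = ρVD/μ = 882 · 0.8317 · 0.388 / 0.0101 = 2.818e+04.
Re > 4000 → turbulent. Relative roughness ε/D = 3.9e-05/0.388 = 0.000101. Haaland: 1/√f = -1.8 log₁₀[(0.000101/3.7)^1.11 + 6.9/2.818e+04] = -1.8 log₁₀[8.55e-06 + 0.000245] = 6.473, so f = 0.02387.
Total minor-loss coefficient ΣK = 4·1.8 = 7.2.
ΔP = [f·L/D + ΣK]·(ρV²/2) = [0.02387·42.4/0.388 + 7.2]·(882·0.8317²/2) = [2.608 + 7.2]·305 = 2992 Pa.
ΔP = 2992 Pa = 0.0299 bar.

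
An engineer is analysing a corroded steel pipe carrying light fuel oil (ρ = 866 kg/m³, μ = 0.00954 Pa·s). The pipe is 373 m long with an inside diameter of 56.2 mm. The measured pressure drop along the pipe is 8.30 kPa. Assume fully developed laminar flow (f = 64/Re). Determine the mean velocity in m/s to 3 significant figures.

For laminar flow, f = 64/Re with Re = ρVD/μ, so Darcy-Weisbach reduces to ΔP = 32μLV/D². Solving for V: V = ΔP·D²/(32μL) = 8300·(0.0562)²/(32·0.00954·373) = 0.2302 m/s.
Check: Re = ρVD/μ = 866·0.2302·0.0562/0.00954 = 1174 < 2300, so the laminar assumption holds.

V ≈ 0.230 m/s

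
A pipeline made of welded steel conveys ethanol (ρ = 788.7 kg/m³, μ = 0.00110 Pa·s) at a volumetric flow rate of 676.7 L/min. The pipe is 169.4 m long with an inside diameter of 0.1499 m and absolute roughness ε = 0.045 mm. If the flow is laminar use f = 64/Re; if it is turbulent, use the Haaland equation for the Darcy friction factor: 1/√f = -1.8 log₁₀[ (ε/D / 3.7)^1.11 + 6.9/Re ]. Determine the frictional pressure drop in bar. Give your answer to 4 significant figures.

Q = 676.7 L/min = 676.7/60000 = 0.01128 m³/s.
Cross-sectional area A = πD²/4 = π(0.1499)²/4 = 0.01765 m²; mean velocity V = Q/A = 0.01128/0.01765 = 0.6391 m/s.
Reynolds number Re = ρVD/μ = 788.7 · 0.6391 · 0.1499 / 0.0011 = 6.869e+04.
Re > 4000 → turbulent. Relative roughness ε/D = 4.5e-05/0.1499 = 0.0003. Haaland: 1/√f = -1.8 log₁₀[(0.0003/3.7)^1.11 + 6.9/6.869e+04] = -1.8 log₁₀[2.88e-05 + 0.0001] = 6.999, so f = 0.02041.
Darcy-Weisbach: ΔP = f(L/D)(ρV²/2) = 0.02041·(169.4/0.1499)·(788.7·0.6391²/2) = 0.02041·1130·161.1 = 3715 Pa.
ΔP = 3715 Pa = 0.03715 bar.

ΔP ≈ 0.03715 bar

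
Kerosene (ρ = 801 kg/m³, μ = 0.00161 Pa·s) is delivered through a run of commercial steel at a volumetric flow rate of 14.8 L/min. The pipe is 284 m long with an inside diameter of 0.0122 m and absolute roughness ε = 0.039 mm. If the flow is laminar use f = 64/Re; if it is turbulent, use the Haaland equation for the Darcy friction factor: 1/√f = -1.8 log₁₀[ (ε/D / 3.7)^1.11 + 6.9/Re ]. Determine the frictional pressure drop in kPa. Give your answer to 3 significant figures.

ΔP ≈ 1400 kPa

Q = 14.8 L/min = 14.8/60000 = 0.0002467 m³/s.
Cross-sectional area A = πD²/4 = π(0.0122)²/4 = 0.0001169 m²; mean velocity V = Q/A = 0.0002467/0.0001169 = 2.11 m/s.
Reynolds number Re = ρVD/μ = 801 · 2.11 · 0.0122 / 0.00161 = 1.281e+04.
Re > 4000 → turbulent. Relative roughness ε/D = 3.9e-05/0.0122 = 0.0032. Haaland: 1/√f = -1.8 log₁₀[(0.0032/3.7)^1.11 + 6.9/1.281e+04] = -1.8 log₁₀[0.000398 + 0.000539] = 5.451, so f = 0.03365.
Darcy-Weisbach: ΔP = f(L/D)(ρV²/2) = 0.03365·(284/0.0122)·(801·2.11²/2) = 0.03365·2.328e+04·1783 = 1.397e+06 Pa.
ΔP = 1.397e+06 Pa = 1400 kPa.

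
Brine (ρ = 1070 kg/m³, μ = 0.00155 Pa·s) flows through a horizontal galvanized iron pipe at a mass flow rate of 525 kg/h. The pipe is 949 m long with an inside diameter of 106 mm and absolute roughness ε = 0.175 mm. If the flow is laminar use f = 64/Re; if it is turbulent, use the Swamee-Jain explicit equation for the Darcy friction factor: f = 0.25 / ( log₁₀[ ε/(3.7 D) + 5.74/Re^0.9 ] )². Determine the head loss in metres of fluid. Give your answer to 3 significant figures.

h_f ≈ 0.00616 m

ṁ = 525 kg/h = 525/3600 = 0.1458 kg/s.
A = πD²/4 = π(0.106)²/4 = 0.008825 m²; mean velocity V = ṁ/(ρA) = 0.1458/(1070 · 0.008825) = 0.01544 m/s.
Reynolds number Re = ρVD/μ = 1070 · 0.01544 · 0.106 / 0.00155 = 1130.
Re < 2300 → laminar flow, so f = 64/Re = 64/1130 = 0.05663 (the turbulent correlation is not needed).
Darcy-Weisbach: ΔP = f(L/D)(ρV²/2) = 0.05663·(949/0.106)·(1070·0.01544²/2) = 0.05663·8953·0.1276 = 64.7 Pa.
Head loss h_f = ΔP/(ρg) = 64.7/(1070·9.81) = 0.00616 m.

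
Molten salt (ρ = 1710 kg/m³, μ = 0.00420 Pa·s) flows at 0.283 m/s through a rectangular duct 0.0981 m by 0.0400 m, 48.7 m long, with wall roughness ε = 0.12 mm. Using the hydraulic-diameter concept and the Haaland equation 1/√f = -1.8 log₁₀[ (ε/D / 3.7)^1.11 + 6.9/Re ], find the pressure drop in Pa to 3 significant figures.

ΔP ≈ 2180 Pa

Hydraulic diameter D_h = 4A/P = 4·(0.0981·0.04)/(2·(0.0981+0.04)) = 0.0157/0.2762 = 0.05683 m.
Re = ρVD_h/μ = 1710·0.283·0.05683/0.0042 = 6548.
ε/D_h = 0.00012/0.05683 = 0.00211; Haaland gives 1/√f = -1.8 log₁₀[0.000251+0.00105] = 5.192, so f = 0.0371.
ΔP = f(L/D_h)(ρV²/2) = 0.0371·48.7/0.05683·68.48 = 2177 Pa.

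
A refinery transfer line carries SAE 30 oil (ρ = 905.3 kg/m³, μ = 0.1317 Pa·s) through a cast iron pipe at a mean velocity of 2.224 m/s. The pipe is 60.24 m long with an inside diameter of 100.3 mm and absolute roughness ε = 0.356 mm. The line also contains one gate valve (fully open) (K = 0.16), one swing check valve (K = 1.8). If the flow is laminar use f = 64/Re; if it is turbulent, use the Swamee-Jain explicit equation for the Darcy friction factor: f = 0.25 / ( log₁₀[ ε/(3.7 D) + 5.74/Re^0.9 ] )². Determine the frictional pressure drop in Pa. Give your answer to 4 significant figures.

ΔP ≈ 60510 Pa

Reynolds number Re = ρVD/μ = 905.3 · 2.224 · 0.1003 / 0.132 = 1533.
Re < 2300 → laminar flow, so f = 64/Re = 64/1533 = 0.04174 (the turbulent correlation is not needed).
Total minor-loss coefficient ΣK = 1·0.16 + 1·1.8 = 1.96.
ΔP = [f·L/D + ΣK]·(ρV²/2) = [0.04174·60.24/0.1003 + 1.96]·(905.3·2.224²/2) = [25.07 + 1.96]·2239 = 6.051e+04 Pa.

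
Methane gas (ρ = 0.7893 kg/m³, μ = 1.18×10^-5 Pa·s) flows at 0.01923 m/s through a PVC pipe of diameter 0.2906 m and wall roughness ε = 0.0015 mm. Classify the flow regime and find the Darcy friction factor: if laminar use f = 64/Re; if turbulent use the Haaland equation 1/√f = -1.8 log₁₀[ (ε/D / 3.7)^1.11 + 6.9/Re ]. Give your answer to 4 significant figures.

Re = ρVD/μ = 0.7893·0.01923·0.2906/1.18e-05 = 373.8.
Re < 2300 → laminar, so f = 64/Re = 0.1712 (roughness is irrelevant in laminar flow).

f ≈ 0.1712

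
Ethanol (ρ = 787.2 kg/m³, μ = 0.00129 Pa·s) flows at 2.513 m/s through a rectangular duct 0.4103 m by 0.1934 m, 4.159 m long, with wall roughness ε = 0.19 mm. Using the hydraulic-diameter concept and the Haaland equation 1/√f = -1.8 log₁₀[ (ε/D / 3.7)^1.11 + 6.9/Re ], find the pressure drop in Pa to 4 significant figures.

Hydraulic diameter D_h = 4A/P = 4·(0.4103·0.1934)/(2·(0.4103+0.1934)) = 0.3174/1.207 = 0.2629 m.
Re = ρVD_h/μ = 787.2·2.513·0.2629/0.00129 = 4.031e+05.
ε/D_h = 0.00019/0.2629 = 0.000723; Haaland gives 1/√f = -1.8 log₁₀[7.63e-05+1.71e-05] = 7.253, so f = 0.01901.
ΔP = f(L/D_h)(ρV²/2) = 0.01901·4.159/0.2629·2486 = 747.6 Pa.

ΔP ≈ 747.6 Pa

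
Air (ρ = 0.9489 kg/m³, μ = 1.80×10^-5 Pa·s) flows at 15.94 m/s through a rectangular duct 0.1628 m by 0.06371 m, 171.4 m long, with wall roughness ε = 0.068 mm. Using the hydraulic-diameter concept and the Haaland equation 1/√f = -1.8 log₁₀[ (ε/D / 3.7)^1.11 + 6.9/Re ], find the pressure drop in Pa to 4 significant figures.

Hydraulic diameter D_h = 4A/P = 4·(0.1628·0.06371)/(2·(0.1628+0.06371)) = 0.04149/0.453 = 0.09158 m.
Re = ρVD_h/μ = 0.9489·15.94·0.09158/1.8e-05 = 7.696e+04.
ε/D_h = 6.8e-05/0.09158 = 0.000743; Haaland gives 1/√f = -1.8 log₁₀[7.87e-05+8.97e-05] = 6.793, so f = 0.02167.
ΔP = f(L/D_h)(ρV²/2) = 0.02167·171.4/0.09158·120.5 = 4889 Pa.

ΔP ≈ 4889 Pa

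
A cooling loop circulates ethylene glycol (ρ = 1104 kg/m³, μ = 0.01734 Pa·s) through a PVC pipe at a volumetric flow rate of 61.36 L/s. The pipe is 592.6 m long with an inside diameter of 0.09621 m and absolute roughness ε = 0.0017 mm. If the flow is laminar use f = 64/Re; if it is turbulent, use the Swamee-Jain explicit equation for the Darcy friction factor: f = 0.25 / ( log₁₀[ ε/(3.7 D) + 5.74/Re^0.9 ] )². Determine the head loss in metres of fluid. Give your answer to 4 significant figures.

Q = 61.36 L/s = 61.36/1000 = 0.06136 m³/s.
Cross-sectional area A = πD²/4 = π(0.09621)²/4 = 0.00727 m²; mean velocity V = Q/A = 0.06136/0.00727 = 8.44 m/s.
Reynolds number Re = ρVD/μ = 1104 · 8.44 · 0.09621 / 0.0173 = 5.17e+04.
Re > 4000 → turbulent. Relative roughness ε/D = 1.7e-06/0.09621 = 1.77e-05. Swamee-Jain: f = 0.25/(log₁₀[1.77e-05/3.7 + 5.74/5.17e+04^0.9])² = 0.25/(log₁₀[4.78e-06 + 0.000329])² = 0.25/(-3.477)² = 0.02068.
Darcy-Weisbach: ΔP = f(L/D)(ρV²/2) = 0.02068·(592.6/0.09621)·(1104·8.44²/2) = 0.02068·6159·3.932e+04 = 5.009e+06 Pa.
Head loss h_f = ΔP/(ρg) = 5.009e+06/(1104·9.81) = 462.5 m.

h_f ≈ 462.5 m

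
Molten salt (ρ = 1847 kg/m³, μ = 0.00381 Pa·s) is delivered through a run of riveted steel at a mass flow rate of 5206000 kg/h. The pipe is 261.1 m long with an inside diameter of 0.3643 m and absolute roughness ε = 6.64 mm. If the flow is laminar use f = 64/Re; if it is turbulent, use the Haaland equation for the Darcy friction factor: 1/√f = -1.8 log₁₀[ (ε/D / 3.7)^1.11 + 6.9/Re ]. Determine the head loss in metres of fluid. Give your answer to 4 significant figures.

h_f ≈ 97.03 m

ṁ = 5206000 kg/h = 5206000/3600 = 1446 kg/s.
A = πD²/4 = π(0.3643)²/4 = 0.1042 m²; mean velocity V = ṁ/(ρA) = 1446/(1847 · 0.1042) = 7.511 m/s.
Reynolds number Re = ρVD/μ = 1847 · 7.511 · 0.3643 / 0.00381 = 1.327e+06.
Re > 4000 → turbulent. Relative roughness ε/D = 0.00664/0.3643 = 0.0182. Haaland: 1/√f = -1.8 log₁₀[(0.0182/3.7)^1.11 + 6.9/1.327e+06] = -1.8 log₁₀[0.00275 + 5.2e-06] = 4.609, so f = 0.04708.
Darcy-Weisbach: ΔP = f(L/D)(ρV²/2) = 0.04708·(261.1/0.3643)·(1847·7.511²/2) = 0.04708·716.7·5.211e+04 = 1.758e+06 Pa.
Head loss h_f = ΔP/(ρg) = 1.758e+06/(1847·9.81) = 97.03 m.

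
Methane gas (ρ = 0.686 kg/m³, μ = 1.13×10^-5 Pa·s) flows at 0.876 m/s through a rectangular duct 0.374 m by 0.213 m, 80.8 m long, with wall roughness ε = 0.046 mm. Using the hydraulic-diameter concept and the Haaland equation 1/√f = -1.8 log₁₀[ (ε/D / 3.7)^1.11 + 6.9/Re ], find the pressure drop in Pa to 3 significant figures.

ΔP ≈ 2.21 Pa

Hydraulic diameter D_h = 4A/P = 4·(0.374·0.213)/(2·(0.374+0.213)) = 0.3186/1.174 = 0.2714 m.
Re = ρVD_h/μ = 0.686·0.876·0.2714/1.13e-05 = 1.443e+04.
ε/D_h = 4.6e-05/0.2714 = 0.000169; Haaland gives 1/√f = -1.8 log₁₀[1.53e-05+0.000478] = 5.952, so f = 0.02822.
ΔP = f(L/D_h)(ρV²/2) = 0.02822·80.8/0.2714·0.2632 = 2.211 Pa.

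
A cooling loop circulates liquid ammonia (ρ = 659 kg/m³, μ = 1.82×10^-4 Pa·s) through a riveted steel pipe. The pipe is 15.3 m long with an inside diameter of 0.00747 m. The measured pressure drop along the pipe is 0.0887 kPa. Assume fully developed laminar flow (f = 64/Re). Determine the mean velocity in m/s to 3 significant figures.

V ≈ 0.0555 m/s

For laminar flow, f = 64/Re with Re = ρVD/μ, so Darcy-Weisbach reduces to ΔP = 32μLV/D². Solving for V: V = ΔP·D²/(32μL) = 88.7·(0.00747)²/(32·0.000182·15.3) = 0.05555 m/s.
Check: Re = ρVD/μ = 659·0.05555·0.00747/0.000182 = 1502 < 2300, so the laminar assumption holds.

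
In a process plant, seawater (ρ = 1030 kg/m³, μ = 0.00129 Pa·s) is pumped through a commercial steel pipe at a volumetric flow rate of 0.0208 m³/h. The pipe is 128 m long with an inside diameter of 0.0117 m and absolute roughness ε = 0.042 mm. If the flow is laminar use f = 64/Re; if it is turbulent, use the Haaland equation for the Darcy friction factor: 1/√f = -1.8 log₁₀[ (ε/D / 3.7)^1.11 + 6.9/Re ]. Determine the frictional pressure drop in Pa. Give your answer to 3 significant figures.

Q = 0.0208 m³/h = 0.0208/3600 = 5.778e-06 m³/s.
Cross-sectional area A = πD²/4 = π(0.0117)²/4 = 0.0001075 m²; mean velocity V = Q/A = 5.778e-06/0.0001075 = 0.05374 m/s.
Reynolds number Re = ρVD/μ = 1030 · 0.05374 · 0.0117 / 0.00129 = 502.
Re < 2300 → laminar flow, so f = 64/Re = 64/502 = 0.1275 (the turbulent correlation is not needed).
Darcy-Weisbach: ΔP = f(L/D)(ρV²/2) = 0.1275·(128/0.0117)·(1030·0.05374²/2) = 0.1275·1.094e+04·1.487 = 2074 Pa.

ΔP ≈ 2070 Pa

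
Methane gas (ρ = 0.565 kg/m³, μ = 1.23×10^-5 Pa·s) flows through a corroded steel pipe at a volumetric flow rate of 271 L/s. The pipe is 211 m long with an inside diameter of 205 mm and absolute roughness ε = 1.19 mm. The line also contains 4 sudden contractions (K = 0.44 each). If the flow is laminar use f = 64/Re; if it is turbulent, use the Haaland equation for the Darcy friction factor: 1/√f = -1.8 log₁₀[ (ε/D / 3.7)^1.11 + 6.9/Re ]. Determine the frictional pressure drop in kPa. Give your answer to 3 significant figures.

Q = 271 L/s = 271/1000 = 0.271 m³/s.
Cross-sectional area A = πD²/4 = π(0.205)²/4 = 0.03301 m²; mean velocity V = Q/A = 0.271/0.03301 = 8.211 m/s.
Reynolds number Re = ρVD/μ = 0.565 · 8.211 · 0.205 / 1.23e-05 = 7.732e+04.
Re > 4000 → turbulent. Relative roughness ε/D = 0.00119/0.205 = 0.0058. Haaland: 1/√f = -1.8 log₁₀[(0.0058/3.7)^1.11 + 6.9/7.732e+04] = -1.8 log₁₀[0.000771 + 8.92e-05] = 5.518, so f = 0.03285.
Total minor-loss coefficient ΣK = 4·0.44 = 1.76.
ΔP = [f·L/D + ΣK]·(ρV²/2) = [0.03285·211/0.205 + 1.76]·(0.565·8.211²/2) = [33.81 + 1.76]·19.04 = 677.4 Pa.
ΔP = 677.4 Pa = 0.677 kPa.

ΔP ≈ 0.677 kPa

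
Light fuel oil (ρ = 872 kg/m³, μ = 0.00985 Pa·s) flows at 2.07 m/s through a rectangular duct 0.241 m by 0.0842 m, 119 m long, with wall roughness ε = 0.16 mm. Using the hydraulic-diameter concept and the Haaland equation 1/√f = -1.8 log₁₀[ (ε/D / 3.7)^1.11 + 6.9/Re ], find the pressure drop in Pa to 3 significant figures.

Hydraulic diameter D_h = 4A/P = 4·(0.241·0.0842)/(2·(0.241+0.0842)) = 0.08117/0.6504 = 0.1248 m.
Re = ρVD_h/μ = 872·2.07·0.1248/0.00985 = 2.287e+04.
ε/D_h = 0.00016/0.1248 = 0.00128; Haaland gives 1/√f = -1.8 log₁₀[0.000144+0.000302] = 6.031, so f = 0.02749.
ΔP = f(L/D_h)(ρV²/2) = 0.02749·119/0.1248·1868 = 4.897e+04 Pa.

ΔP ≈ 49000 Pa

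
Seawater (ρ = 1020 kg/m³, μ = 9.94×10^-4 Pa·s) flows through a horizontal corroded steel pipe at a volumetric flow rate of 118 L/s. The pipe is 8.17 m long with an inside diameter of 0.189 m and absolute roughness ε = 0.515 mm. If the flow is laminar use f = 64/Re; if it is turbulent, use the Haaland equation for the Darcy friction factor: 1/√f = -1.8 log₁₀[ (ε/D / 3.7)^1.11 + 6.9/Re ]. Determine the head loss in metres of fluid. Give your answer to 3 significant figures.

h_f ≈ 1.00 m

Q = 118 L/s = 118/1000 = 0.118 m³/s.
Cross-sectional area A = πD²/4 = π(0.189)²/4 = 0.02806 m²; mean velocity V = Q/A = 0.118/0.02806 = 4.206 m/s.
Reynolds number Re = ρVD/μ = 1020 · 4.206 · 0.189 / 0.000994 = 8.157e+05.
Re > 4000 → turbulent. Relative roughness ε/D = 0.000515/0.189 = 0.00272. Haaland: 1/√f = -1.8 log₁₀[(0.00272/3.7)^1.11 + 6.9/8.157e+05] = -1.8 log₁₀[0.000333 + 8.46e-06] = 6.24, so f = 0.02568.
Darcy-Weisbach: ΔP = f(L/D)(ρV²/2) = 0.02568·(8.17/0.189)·(1020·4.206²/2) = 0.02568·43.23·9022 = 1.002e+04 Pa.
Head loss h_f = ΔP/(ρg) = 1.002e+04/(1020·9.81) = 1.00 m.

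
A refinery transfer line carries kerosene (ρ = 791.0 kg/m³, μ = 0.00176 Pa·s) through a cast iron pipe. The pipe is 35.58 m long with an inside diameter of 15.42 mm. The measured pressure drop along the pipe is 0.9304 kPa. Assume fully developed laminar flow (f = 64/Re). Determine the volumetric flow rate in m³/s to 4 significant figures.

Q ≈ 2.062×10^-5 m³/s

For laminar flow, f = 64/Re with Re = ρVD/μ, so Darcy-Weisbach reduces to ΔP = 32μLV/D². Solving for V: V = ΔP·D²/(32μL) = 930.4·(0.01542)²/(32·0.00176·35.58) = 0.1104 m/s.
Check: Re = ρVD/μ = 791·0.1104·0.01542/0.00176 = 765.1 < 2300, so the laminar assumption holds.
Q = V·A = 0.1104·(π/4·0.01542²) = 2.062e-05 m³/s = 2.062×10^-5 m³/s.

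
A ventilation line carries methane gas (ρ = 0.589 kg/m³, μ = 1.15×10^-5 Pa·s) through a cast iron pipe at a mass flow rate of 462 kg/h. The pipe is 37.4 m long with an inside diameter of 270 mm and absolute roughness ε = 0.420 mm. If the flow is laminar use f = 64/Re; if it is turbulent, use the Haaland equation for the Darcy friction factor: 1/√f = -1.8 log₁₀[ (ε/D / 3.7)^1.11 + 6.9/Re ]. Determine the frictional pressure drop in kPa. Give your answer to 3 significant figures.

ṁ = 462 kg/h = 462/3600 = 0.1283 kg/s.
A = πD²/4 = π(0.27)²/4 = 0.05726 m²; mean velocity V = ṁ/(ρA) = 0.1283/(0.589 · 0.05726) = 3.805 m/s.
Reynolds number Re = ρVD/μ = 0.589 · 3.805 · 0.27 / 1.15e-05 = 5.262e+04.
Re > 4000 → turbulent. Relative roughness ε/D = 0.00042/0.27 = 0.00156. Haaland: 1/√f = -1.8 log₁₀[(0.00156/3.7)^1.11 + 6.9/5.262e+04] = -1.8 log₁₀[0.000179 + 0.000131] = 6.316, so f = 0.02507.
Darcy-Weisbach: ΔP = f(L/D)(ρV²/2) = 0.02507·(37.4/0.27)·(0.589·3.805²/2) = 0.02507·138.5·4.265 = 14.81 Pa.
ΔP = 14.81 Pa = 0.0148 kPa.

ΔP ≈ 0.0148 kPa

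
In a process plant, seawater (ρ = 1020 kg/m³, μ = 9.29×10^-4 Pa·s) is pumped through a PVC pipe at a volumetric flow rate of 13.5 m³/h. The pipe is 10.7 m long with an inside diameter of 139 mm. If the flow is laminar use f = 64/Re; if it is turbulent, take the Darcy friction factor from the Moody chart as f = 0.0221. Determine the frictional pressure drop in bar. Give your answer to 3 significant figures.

Q = 13.5 m³/h = 13.5/3600 = 0.00375 m³/s.
Cross-sectional area A = πD²/4 = π(0.139)²/4 = 0.01517 m²; mean velocity V = Q/A = 0.00375/0.01517 = 0.2471 m/s.
Reynolds number Re = ρVD/μ = 1020 · 0.2471 · 0.139 / 0.000929 = 3.771e+04.
Re > 4000 → turbulent; use the Moody-chart value f = 0.0221.
Darcy-Weisbach: ΔP = f(L/D)(ρV²/2) = 0.0221·(10.7/0.139)·(1020·0.2471²/2) = 0.0221·76.98·31.15 = 52.99 Pa.
ΔP = 52.99 Pa = 5.30×10^-4 bar.

ΔP ≈ 5.30×10^-4 bar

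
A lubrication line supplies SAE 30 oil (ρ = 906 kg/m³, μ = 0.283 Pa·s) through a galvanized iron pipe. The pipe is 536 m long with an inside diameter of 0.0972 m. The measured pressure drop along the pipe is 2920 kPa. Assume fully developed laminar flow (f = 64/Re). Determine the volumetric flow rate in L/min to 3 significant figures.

Q ≈ 2530 L/min

For laminar flow, f = 64/Re with Re = ρVD/μ, so Darcy-Weisbach reduces to ΔP = 32μLV/D². Solving for V: V = ΔP·D²/(32μL) = 2.92e+06·(0.0972)²/(32·0.283·536) = 5.683 m/s.
Check: Re = ρVD/μ = 906·5.683·0.0972/0.283 = 1769 < 2300, so the laminar assumption holds.
Q = V·A = 5.683·(π/4·0.0972²) = 0.04217 m³/s = 2530 L/min.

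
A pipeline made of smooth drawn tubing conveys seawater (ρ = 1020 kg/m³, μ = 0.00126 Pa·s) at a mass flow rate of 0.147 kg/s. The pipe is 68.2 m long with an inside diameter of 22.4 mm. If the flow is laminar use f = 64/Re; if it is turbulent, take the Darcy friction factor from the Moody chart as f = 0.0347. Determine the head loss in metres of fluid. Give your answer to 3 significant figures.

A = πD²/4 = π(0.0224)²/4 = 0.0003941 m²; mean velocity V = ṁ/(ρA) = 0.147/(1020 · 0.0003941) = 0.3657 m/s.
Reynolds number Re = ρVD/μ = 1020 · 0.3657 · 0.0224 / 0.00126 = 6631.
Re > 4000 → turbulent; use the Moody-chart value f = 0.0347.
Darcy-Weisbach: ΔP = f(L/D)(ρV²/2) = 0.0347·(68.2/0.0224)·(1020·0.3657²/2) = 0.0347·3045·68.21 = 7206 Pa.
Head loss h_f = ΔP/(ρg) = 7206/(1020·9.81) = 0.720 m.

h_f ≈ 0.720 m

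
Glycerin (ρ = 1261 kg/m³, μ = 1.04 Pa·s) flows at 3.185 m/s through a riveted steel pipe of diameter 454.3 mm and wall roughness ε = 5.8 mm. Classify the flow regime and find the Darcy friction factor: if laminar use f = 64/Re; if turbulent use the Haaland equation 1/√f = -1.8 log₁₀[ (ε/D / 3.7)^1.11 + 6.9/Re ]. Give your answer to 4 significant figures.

f ≈ 0.03648

Re = ρVD/μ = 1261·3.185·0.4543/1.04 = 1754.
Re < 2300 → laminar, so f = 64/Re = 0.03648 (roughness is irrelevant in laminar flow).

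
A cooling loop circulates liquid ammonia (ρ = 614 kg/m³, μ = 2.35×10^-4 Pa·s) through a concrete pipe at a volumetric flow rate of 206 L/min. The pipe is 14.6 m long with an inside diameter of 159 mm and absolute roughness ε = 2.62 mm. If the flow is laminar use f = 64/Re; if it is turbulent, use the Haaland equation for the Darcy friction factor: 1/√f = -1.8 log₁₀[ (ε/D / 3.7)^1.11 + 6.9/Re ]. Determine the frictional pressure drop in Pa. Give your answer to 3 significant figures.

Q = 206 L/min = 206/60000 = 0.003433 m³/s.
Cross-sectional area A = πD²/4 = π(0.159)²/4 = 0.01986 m²; mean velocity V = Q/A = 0.003433/0.01986 = 0.1729 m/s.
Reynolds number Re = ρVD/μ = 614 · 0.1729 · 0.159 / 0.000235 = 7.183e+04.
Re > 4000 → turbulent. Relative roughness ε/D = 0.00262/0.159 = 0.0165. Haaland: 1/√f = -1.8 log₁₀[(0.0165/3.7)^1.11 + 6.9/7.183e+04] = -1.8 log₁₀[0.00246 + 9.61e-05] = 4.668, so f = 0.04589.
Darcy-Weisbach: ΔP = f(L/D)(ρV²/2) = 0.04589·(14.6/0.159)·(614·0.1729²/2) = 0.04589·91.82·9.179 = 38.68 Pa.

ΔP ≈ 38.7 Pa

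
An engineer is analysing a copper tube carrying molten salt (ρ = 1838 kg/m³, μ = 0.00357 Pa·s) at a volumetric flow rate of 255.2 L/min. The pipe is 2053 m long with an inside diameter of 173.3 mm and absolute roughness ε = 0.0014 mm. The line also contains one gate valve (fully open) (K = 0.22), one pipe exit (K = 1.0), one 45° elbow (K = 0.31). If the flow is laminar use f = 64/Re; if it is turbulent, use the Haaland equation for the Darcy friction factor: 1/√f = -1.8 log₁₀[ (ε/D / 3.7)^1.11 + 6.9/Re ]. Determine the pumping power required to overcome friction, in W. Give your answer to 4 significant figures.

P ≈ 41.18 W

Q = 255.2 L/min = 255.2/60000 = 0.004253 m³/s.
Cross-sectional area A = πD²/4 = π(0.1733)²/4 = 0.02359 m²; mean velocity V = Q/A = 0.004253/0.02359 = 0.1803 m/s.
Reynolds number Re = ρVD/μ = 1838 · 0.1803 · 0.1733 / 0.00357 = 1.609e+04.
Re > 4000 → turbulent. Relative roughness ε/D = 1.4e-06/0.1733 = 8.08e-06. Haaland: 1/√f = -1.8 log₁₀[(8.08e-06/3.7)^1.11 + 6.9/1.609e+04] = -1.8 log₁₀[5.21e-07 + 0.000429] = 6.061, so f = 0.02722.
Total minor-loss coefficient ΣK = 1·0.22 + 1·1 + 1·0.31 = 1.53.
ΔP = [f·L/D + ΣK]·(ρV²/2) = [0.02722·2053/0.1733 + 1.53]·(1838·0.1803²/2) = [322.5 + 1.53]·29.88 = 9682 Pa.
Pumping power P = QΔP = 0.004253·9682 = 41.182 W = 41.18 W.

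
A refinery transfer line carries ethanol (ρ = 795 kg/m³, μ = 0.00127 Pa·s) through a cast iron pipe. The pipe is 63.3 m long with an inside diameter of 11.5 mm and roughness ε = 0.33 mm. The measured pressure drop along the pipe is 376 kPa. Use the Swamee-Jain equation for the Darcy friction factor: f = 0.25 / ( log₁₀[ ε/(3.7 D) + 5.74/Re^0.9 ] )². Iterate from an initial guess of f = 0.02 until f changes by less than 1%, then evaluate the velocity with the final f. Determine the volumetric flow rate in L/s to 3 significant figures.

Rearranging Darcy-Weisbach: V = √(2·ΔP·D/(f·L·ρ)). With ε/D = 0.00033/0.0115 = 0.0287, iterate starting from f = 0.02:
  f = 0.02 → V = √(2·3.76e+05·0.0115/(0.02·63.3·795)) = 2.931 m/s; Re = ρVD/μ = 2.11e+04; f → 0.05829
  f = 0.05829 → V = 1.717 m/s; Re = 1.236e+04; f → 0.05959
  f = 0.05959 → V = 1.698 m/s; Re = 1.223e+04; f → 0.05962
Converged (Δf/f < 1%). With the final f = 0.05962: V = √(2·3.76e+05·0.0115/(0.05962·63.3·795)) = 1.698 m/s.
Q = V·A = 1.698·(π/4·0.0115²) = 0.0001763 m³/s = 0.176 L/s.

Q ≈ 0.176 L/s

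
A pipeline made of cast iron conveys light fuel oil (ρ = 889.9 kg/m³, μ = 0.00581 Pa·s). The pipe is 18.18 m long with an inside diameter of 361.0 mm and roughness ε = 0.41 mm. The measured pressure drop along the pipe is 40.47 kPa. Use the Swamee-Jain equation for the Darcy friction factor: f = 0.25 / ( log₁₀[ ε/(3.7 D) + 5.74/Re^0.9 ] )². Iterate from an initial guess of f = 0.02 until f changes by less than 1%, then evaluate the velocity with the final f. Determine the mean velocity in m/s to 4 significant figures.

V ≈ 9.294 m/s

Rearranging Darcy-Weisbach: V = √(2·ΔP·D/(f·L·ρ)). With ε/D = 0.00041/0.361 = 0.00114, iterate starting from f = 0.02:
  f = 0.02 → V = √(2·4.047e+04·0.361/(0.02·18.18·889.9)) = 9.503 m/s; Re = ρVD/μ = 5.254e+05; f → 0.0209
  f = 0.0209 → V = 9.296 m/s; Re = 5.14e+05; f → 0.02091
Converged (Δf/f < 1%). With the final f = 0.02091: V = √(2·4.047e+04·0.361/(0.02091·18.18·889.9)) = 9.294 m/s.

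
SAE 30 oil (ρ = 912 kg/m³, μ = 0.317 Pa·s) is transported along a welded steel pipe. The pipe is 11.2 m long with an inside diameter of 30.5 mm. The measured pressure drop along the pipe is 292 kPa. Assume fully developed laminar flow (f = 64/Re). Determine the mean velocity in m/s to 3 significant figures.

For laminar flow, f = 64/Re with Re = ρVD/μ, so Darcy-Weisbach reduces to ΔP = 32μLV/D². Solving for V: V = ΔP·D²/(32μL) = 2.92e+05·(0.0305)²/(32·0.317·11.2) = 2.391 m/s.
Check: Re = ρVD/μ = 912·2.391·0.0305/0.317 = 209.8 < 2300, so the laminar assumption holds.

V ≈ 2.39 m/s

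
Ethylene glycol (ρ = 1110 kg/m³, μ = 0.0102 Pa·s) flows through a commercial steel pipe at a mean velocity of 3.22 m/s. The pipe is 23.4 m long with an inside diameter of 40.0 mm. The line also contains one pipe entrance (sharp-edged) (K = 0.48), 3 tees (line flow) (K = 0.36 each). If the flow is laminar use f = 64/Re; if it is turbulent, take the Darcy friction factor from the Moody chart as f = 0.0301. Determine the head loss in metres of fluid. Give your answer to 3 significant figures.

h_f ≈ 10.1 m

Reynolds number Re = ρVD/μ = 1110 · 3.22 · 0.04 / 0.0102 = 1.402e+04.
Re > 4000 → turbulent; use the Moody-chart value f = 0.0301.
Total minor-loss coefficient ΣK = 1·0.48 + 3·0.36 = 1.56.
ΔP = [f·L/D + ΣK]·(ρV²/2) = [0.0301·23.4/0.04 + 1.56]·(1110·3.22²/2) = [17.61 + 1.56]·5754 = 1.103e+05 Pa.
Head loss h_f = ΔP/(ρg) = 1.103e+05/(1110·9.81) = 10.1 m.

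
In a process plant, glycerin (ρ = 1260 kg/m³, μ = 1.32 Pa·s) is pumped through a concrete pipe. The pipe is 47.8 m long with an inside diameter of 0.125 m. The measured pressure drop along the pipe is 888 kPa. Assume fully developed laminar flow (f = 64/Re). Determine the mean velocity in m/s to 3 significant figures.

For laminar flow, f = 64/Re with Re = ρVD/μ, so Darcy-Weisbach reduces to ΔP = 32μLV/D². Solving for V: V = ΔP·D²/(32μL) = 8.88e+05·(0.125)²/(32·1.32·47.8) = 6.872 m/s.
Check: Re = ρVD/μ = 1260·6.872·0.125/1.32 = 820 < 2300, so the laminar assumption holds.

V ≈ 6.87 m/s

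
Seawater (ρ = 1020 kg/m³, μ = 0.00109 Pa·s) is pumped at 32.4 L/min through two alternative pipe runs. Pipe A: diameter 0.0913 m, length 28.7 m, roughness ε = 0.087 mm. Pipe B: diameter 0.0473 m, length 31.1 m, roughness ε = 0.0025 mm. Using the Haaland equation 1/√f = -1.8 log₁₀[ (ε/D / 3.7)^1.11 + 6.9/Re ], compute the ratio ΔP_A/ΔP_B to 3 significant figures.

ΔP_A/ΔP_B ≈ 0.0424

Pipe A: V = Q/A = 0.00054/0.006547 = 0.08248 m/s; Re = 7047; ε/D = 0.000953; Haaland → f = 0.0351; ΔP_A = f(L/D)(ρV²/2) = 38.28 Pa.
Pipe B: V = Q/A = 0.00054/0.001757 = 0.3073 m/s; Re = 1.36e+04; ε/D = 5.29e-05; Haaland → f = 0.02849; ΔP_B = f(L/D)(ρV²/2) = 902.4 Pa.
ΔP_A/ΔP_B = 38.28/902.4 = 0.0424.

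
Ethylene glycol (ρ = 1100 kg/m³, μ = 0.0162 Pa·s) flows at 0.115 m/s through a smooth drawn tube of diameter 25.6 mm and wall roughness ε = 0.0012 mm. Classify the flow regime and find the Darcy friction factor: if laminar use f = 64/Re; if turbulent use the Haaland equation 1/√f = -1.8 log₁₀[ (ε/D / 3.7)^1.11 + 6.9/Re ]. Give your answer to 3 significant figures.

Re = ρVD/μ = 1100·0.115·0.0256/0.0162 = 199.9.
Re < 2300 → laminar, so f = 64/Re = 0.3202 (roughness is irrelevant in laminar flow).

f ≈ 0.320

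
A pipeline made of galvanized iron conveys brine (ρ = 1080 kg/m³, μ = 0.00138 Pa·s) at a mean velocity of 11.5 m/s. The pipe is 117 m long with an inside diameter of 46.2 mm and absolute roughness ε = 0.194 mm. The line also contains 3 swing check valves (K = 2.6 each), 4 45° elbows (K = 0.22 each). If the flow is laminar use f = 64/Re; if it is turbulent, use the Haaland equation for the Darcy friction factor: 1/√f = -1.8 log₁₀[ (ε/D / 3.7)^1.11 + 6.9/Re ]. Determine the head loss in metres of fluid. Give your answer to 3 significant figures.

h_f ≈ 556 m

Reynolds number Re = ρVD/μ = 1080 · 11.5 · 0.0462 / 0.00138 = 4.158e+05.
Re > 4000 → turbulent. Relative roughness ε/D = 0.000194/0.0462 = 0.0042. Haaland: 1/√f = -1.8 log₁₀[(0.0042/3.7)^1.11 + 6.9/4.158e+05] = -1.8 log₁₀[0.000538 + 1.66e-05] = 5.86, so f = 0.02912.
Total minor-loss coefficient ΣK = 3·2.6 + 4·0.22 = 8.68.
ΔP = [f·L/D + ΣK]·(ρV²/2) = [0.02912·117/0.0462 + 8.68]·(1080·11.5²/2) = [73.74 + 8.68]·7.142e+04 = 5.886e+06 Pa.
Head loss h_f = ΔP/(ρg) = 5.886e+06/(1080·9.81) = 556 m.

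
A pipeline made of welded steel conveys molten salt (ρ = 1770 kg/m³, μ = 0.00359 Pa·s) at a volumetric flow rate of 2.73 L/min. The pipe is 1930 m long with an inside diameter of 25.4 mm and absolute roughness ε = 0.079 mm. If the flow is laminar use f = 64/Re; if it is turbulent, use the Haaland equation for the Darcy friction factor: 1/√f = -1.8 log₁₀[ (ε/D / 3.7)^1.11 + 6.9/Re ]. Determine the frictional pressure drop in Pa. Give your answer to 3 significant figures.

Q = 2.73 L/min = 2.73/60000 = 4.55e-05 m³/s.
Cross-sectional area A = πD²/4 = π(0.0254)²/4 = 0.0005067 m²; mean velocity V = Q/A = 4.55e-05/0.0005067 = 0.0898 m/s.
Reynolds number Re = ρVD/μ = 1770 · 0.0898 · 0.0254 / 0.00359 = 1125.
Re < 2300 → laminar flow, so f = 64/Re = 64/1125 = 0.05691 (the turbulent correlation is not needed).
Darcy-Weisbach: ΔP = f(L/D)(ρV²/2) = 0.05691·(1930/0.0254)·(1770·0.0898²/2) = 0.05691·7.598e+04·7.136 = 3.086e+04 Pa.

ΔP ≈ 30900 Pa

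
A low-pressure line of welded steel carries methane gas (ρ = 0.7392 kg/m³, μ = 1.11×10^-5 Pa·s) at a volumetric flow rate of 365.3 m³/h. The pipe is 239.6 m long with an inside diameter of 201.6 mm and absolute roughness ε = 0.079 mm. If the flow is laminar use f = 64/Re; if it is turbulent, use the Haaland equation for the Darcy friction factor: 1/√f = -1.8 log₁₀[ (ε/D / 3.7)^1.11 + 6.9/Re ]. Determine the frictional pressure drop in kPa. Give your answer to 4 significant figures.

Q = 365.3 m³/h = 365.3/3600 = 0.1015 m³/s.
Cross-sectional area A = πD²/4 = π(0.2016)²/4 = 0.03192 m²; mean velocity V = Q/A = 0.1015/0.03192 = 3.179 m/s.
Reynolds number Re = ρVD/μ = 0.7392 · 3.179 · 0.2016 / 1.11e-05 = 4.268e+04.
Re > 4000 → turbulent. Relative roughness ε/D = 7.9e-05/0.2016 = 0.000392. Haaland: 1/√f = -1.8 log₁₀[(0.000392/3.7)^1.11 + 6.9/4.268e+04] = -1.8 log₁₀[3.87e-05 + 0.000162] = 6.657, so f = 0.02257.
Darcy-Weisbach: ΔP = f(L/D)(ρV²/2) = 0.02257·(239.6/0.2016)·(0.7392·3.179²/2) = 0.02257·1188·3.735 = 100.2 Pa.
ΔP = 100.2 Pa = 0.1002 kPa.

ΔP ≈ 0.1002 kPa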